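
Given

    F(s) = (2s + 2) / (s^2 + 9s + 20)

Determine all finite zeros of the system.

s = -1

Set the numerator to zero: 2s + 2 = 0, i.e. 2·(s + 1) = 0.
So s = -1.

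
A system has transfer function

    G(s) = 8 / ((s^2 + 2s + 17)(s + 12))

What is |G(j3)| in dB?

|G(j3)|_dB ≈ -23.8 dB

Substitute s = j3: numerator = 8, denominator = 78 + j96.
|G(j3)| = |8| / |78 + j96| = 8 / 123.69 ≈ 0.06468.
In decibels: 20·log₁₀(0.06468) ≈ -23.8 dB.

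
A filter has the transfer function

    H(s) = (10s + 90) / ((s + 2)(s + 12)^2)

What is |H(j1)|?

Substitute s = j1: numerator = 90 + j10, denominator = 262 + j191.
|H(j1)| = |90 + j10| / |262 + j191| = 90.554 / 324.23 ≈ 0.2793.

|H(j1)| ≈ 0.2793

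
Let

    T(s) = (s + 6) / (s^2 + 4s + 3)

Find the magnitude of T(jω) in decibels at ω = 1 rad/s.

Substitute s = j1: numerator = 6 + j1, denominator = 2 + j4.
|T(j1)| = |6 + j1| / |2 + j4| = 6.0828 / 4.4721 ≈ 1.360.
In decibels: 20·log₁₀(1.360) ≈ 2.67 dB.

|T(j1)|_dB ≈ 2.67 dB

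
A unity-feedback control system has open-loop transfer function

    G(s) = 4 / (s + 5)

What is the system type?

Type 0

The denominator has no factor of s at the origin — no free integrator — so this is a Type 0 system.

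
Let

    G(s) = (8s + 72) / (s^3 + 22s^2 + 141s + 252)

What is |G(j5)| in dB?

|G(j5)|_dB ≈ -18.0 dB

Substitute s = j5: numerator = 72 + j40, denominator = -298 + j580.
|G(j5)| = |72 + j40| / |-298 + j580| = 82.365 / 652.08 ≈ 0.1263.
In decibels: 20·log₁₀(0.1263) ≈ -18.0 dB.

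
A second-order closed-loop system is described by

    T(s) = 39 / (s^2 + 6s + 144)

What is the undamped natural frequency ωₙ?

Compare the denominator to the standard form s^2 + 2ζωₙs + ωₙ².
ωₙ² = 144, so ωₙ = 12 rad/s.

ωₙ = 12 rad/s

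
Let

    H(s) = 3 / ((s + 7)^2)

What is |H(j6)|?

Substitute s = j6: numerator = 3, denominator = 13 + j84.
|H(j6)| = |3| / |13 + j84| = 3 / 85 ≈ 0.03529.

|H(j6)| ≈ 0.03529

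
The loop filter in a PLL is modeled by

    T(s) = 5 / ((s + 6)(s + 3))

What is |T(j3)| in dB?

Substitute s = j3: numerator = 5, denominator = 9 + j27.
|T(j3)| = |5| / |9 + j27| = 5 / 28.460 ≈ 0.1757.
In decibels: 20·log₁₀(0.1757) ≈ -15.1 dB.

|T(j3)|_dB ≈ -15.1 dB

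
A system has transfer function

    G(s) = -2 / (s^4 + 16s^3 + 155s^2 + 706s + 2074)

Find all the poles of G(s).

The poles are the roots of the denominator s^4 + 16s^3 + 155s^2 + 706s + 2074 = 0.
No real roots exist; factor into two real quadratics: (s^2 + 6s + 34)(s^2 + 10s + 61) = 0.
Each quadratic gives a conjugate pair via the quadratic formula.

s = -3 + 5j, -3 - 5j, -5 + 6j, -5 - 6j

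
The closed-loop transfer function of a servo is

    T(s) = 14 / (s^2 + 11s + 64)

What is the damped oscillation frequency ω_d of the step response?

Comparing s^2 + 11s + 64 to s^2 + 2ζωₙs + ωₙ²: ωₙ = 8 rad/s and ζ = 11/(2·8) = 0.6875.
ζωₙ = 11/2 = 5.5, so ω_d = ωₙ√(1−ζ²) = √(ωₙ² − (ζωₙ)²) = √(64 − 5.5²) = √33.75 ≈ 5.809 rad/s.

ω_d ≈ 5.809 rad/s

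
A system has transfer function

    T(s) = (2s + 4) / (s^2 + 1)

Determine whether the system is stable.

The denominator s^2 + 1 factors as (s^2 + 1), giving poles at s = j, -j.
Since the simple pole(s) at s = j, -j lie on the jω-axis with none in the right half-plane, the system is marginally stable.

marginally stable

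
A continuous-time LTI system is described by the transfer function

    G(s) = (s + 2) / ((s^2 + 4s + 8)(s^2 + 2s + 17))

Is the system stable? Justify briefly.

stable

The poles can be read from the denominator factors: s = -2 + 2j, -2 - 2j, -1 + 4j, -1 - 4j.
Since all poles lie strictly in the left half-plane, the system is stable.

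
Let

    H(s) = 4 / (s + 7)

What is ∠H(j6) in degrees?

At s = j6: numerator = 4, denominator = 7 + j6.
∠H = ∠num − ∠den = 0° − (40.601°) = -40.60°.

∠H(j6) ≈ -40.60°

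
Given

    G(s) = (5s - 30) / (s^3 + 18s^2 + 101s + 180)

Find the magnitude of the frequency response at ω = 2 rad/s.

|G(j2)| ≈ 0.1424

Substitute s = j2: numerator = -30 + j10, denominator = 108 + j194.
|G(j2)| = |-30 + j10| / |108 + j194| = 31.623 / 222.04 ≈ 0.1424.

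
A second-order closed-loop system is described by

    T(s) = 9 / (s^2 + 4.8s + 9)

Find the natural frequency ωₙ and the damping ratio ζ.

ωₙ = 3 rad/s, ζ = 0.8

Compare the denominator to the standard form s^2 + 2ζωₙs + ωₙ².
ωₙ² = 9, so ωₙ = 3 rad/s.
2ζωₙ = 4.8, so ζ = 4.8/(2·3) = 0.8.
With ζ = 0.8 the response is underdamped.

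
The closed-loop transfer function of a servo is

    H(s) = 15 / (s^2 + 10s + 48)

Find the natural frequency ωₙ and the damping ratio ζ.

Compare the denominator to the standard form s^2 + 2ζωₙs + ωₙ².
ωₙ² = 48, so ωₙ = √48 ≈ 6.928 rad/s.
2ζωₙ = 10, so ζ = 10/(2·√48) ≈ 0.7217.

ωₙ ≈ 6.928 rad/s, ζ ≈ 0.7217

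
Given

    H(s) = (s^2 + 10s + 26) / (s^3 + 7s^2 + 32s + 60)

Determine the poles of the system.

s = -2 ± 4j, -3

The poles are the roots of the denominator s^3 + 7s^2 + 32s + 60 = 0.
Trying s = -3: the polynomial evaluates to 0, so (s + 3) is a factor.
Dividing out leaves s^2 + 4s + 20 = 0.
The quadratic formula then gives s = -2 ± 4j.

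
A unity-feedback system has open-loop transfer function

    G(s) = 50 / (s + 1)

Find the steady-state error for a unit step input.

e_ss = 0.01961

G(s) has no poles at the origin.
This is a Type 0 system. Kp = lim_{s→0} G(s) = 50/1.
e_ss = 1/(1 + Kp) = 1/(1 + 50) = 1/51 ≈ 0.01961.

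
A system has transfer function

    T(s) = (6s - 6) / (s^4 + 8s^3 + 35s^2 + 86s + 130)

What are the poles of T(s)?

s = -3 ± 2j, -1 ± 3j

The poles are the roots of the denominator s^4 + 8s^3 + 35s^2 + 86s + 130 = 0.
No real roots exist; factor into two real quadratics: (s^2 + 6s + 13)(s^2 + 2s + 10) = 0.
Each quadratic gives a conjugate pair via the quadratic formula.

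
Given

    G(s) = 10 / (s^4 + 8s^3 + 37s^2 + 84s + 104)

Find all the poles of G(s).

s = -2 ± 2j, -2 ± 3j

The poles are the roots of the denominator s^4 + 8s^3 + 37s^2 + 84s + 104 = 0.
No real roots exist; factor into two real quadratics: (s^2 + 4s + 8)(s^2 + 4s + 13) = 0.
Each quadratic gives a conjugate pair via the quadratic formula.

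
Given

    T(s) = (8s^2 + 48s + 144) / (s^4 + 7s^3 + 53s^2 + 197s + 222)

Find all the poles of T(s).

The poles are the roots of the denominator s^4 + 7s^3 + 53s^2 + 197s + 222 = 0.
Trying s = -2: the polynomial evaluates to 0, so (s + 2) is a factor.
Dividing out leaves s^3 + 5s^2 + 43s + 111 = 0.
This factors further as (s^2 + 2s + 37)(s + 3) = 0.

s = -1 + 6j, -1 - 6j, -2, -3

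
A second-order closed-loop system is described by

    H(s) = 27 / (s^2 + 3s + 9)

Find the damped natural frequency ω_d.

Comparing s^2 + 3s + 9 to s^2 + 2ζωₙs + ωₙ²: ωₙ = 3 rad/s and ζ = 3/(2·3) = 0.5.
ζωₙ = 3/2 = 1.5, so ω_d = ωₙ√(1−ζ²) = √(ωₙ² − (ζωₙ)²) = √(9 − 1.5²) = √6.75 ≈ 2.598 rad/s.

ω_d ≈ 2.598 rad/s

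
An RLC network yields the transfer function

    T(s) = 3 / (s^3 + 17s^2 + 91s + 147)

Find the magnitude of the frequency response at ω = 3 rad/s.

|T(j3)| ≈ 0.01219

Substitute s = j3: numerator = 3, denominator = -6 + j246.
|T(j3)| = |3| / |-6 + j246| = 3 / 246.07 ≈ 0.01219.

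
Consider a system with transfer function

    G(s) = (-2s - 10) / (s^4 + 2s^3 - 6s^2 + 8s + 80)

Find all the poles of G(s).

The poles are the roots of the denominator s^4 + 2s^3 - 6s^2 + 8s + 80 = 0.
No real roots exist; factor into two real quadratics: (s^2 - 4s + 8)(s^2 + 6s + 10) = 0.
Each quadratic gives a conjugate pair via the quadratic formula.

s = 2 ± 2j, -3 ± j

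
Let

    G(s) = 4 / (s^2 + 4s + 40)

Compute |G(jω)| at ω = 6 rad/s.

Substitute s = j6: numerator = 4, denominator = 4 + j24.
|G(j6)| = |4| / |4 + j24| = 4 / 24.331 ≈ 0.1644.

|G(j6)| ≈ 0.1644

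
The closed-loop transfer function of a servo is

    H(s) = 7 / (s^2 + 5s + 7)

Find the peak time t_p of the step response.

Comparing s^2 + 5s + 7 to s^2 + 2ζωₙs + ωₙ²: ωₙ = √7 ≈ 2.646 rad/s and ζ = 5/(2·√7) ≈ 0.9449.
ζωₙ = 5/2 = 2.5, so ω_d = ωₙ√(1−ζ²) = √(ωₙ² − (ζωₙ)²) = √(7 − 2.5²) = √0.75 ≈ 0.8660 rad/s.
t_p = π/ω_d = π/0.8660 ≈ 3.628 s.

t_p ≈ 3.628 s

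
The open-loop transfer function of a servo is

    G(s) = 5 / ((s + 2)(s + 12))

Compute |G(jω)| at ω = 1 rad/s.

Substitute s = j1: numerator = 5, denominator = 23 + j14.
|G(j1)| = |5| / |23 + j14| = 5 / 26.926 ≈ 0.1857.

|G(j1)| ≈ 0.1857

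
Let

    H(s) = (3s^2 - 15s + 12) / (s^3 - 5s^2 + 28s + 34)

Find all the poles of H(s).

The poles are the roots of the denominator s^3 - 5s^2 + 28s + 34 = 0.
Trying s = -1: the polynomial evaluates to 0, so (s + 1) is a factor.
Dividing out leaves s^2 - 6s + 34 = 0.
The quadratic formula then gives s = 3 ± 5j.

s = -1, 3 + 5j, 3 - 5j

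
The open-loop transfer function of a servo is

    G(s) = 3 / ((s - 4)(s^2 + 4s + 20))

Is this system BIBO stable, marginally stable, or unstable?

unstable

The poles can be read from the denominator factors: s = 4, -2 + 4j, -2 - 4j.
Since the pole(s) at s = 4 lie in the right half-plane, the system is unstable.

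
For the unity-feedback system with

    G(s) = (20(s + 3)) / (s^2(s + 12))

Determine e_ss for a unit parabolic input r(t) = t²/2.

e_ss = 0.2000

G(s) has 2 poles at the origin.
This is a Type 2 system. Ka = lim_{s→0} s^2·G(s) = 60/12 = 5.
e_ss = 1/Ka = 1/(5) = 1/5 ≈ 0.2000.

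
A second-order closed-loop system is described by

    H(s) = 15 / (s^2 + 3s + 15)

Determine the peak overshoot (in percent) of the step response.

Comparing s^2 + 3s + 15 to s^2 + 2ζωₙs + ωₙ²: ωₙ = √15 ≈ 3.873 rad/s and ζ = 3/(2·√15) ≈ 0.3873.
%OS = 100·exp(−πζ/√(1−ζ²)) = 100·exp(−π·0.3873/√(1−0.3873²)) ≈ 26.7%.

%OS ≈ 26.7%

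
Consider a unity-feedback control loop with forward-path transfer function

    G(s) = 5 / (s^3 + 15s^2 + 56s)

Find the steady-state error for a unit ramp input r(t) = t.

e_ss = 11.20

G(s) has one pole at the origin.
This is a Type 1 system. Kv = lim_{s→0} s·G(s) = 5/56.
e_ss = 1/Kv = 1/(5/56) = 56/5 ≈ 11.20.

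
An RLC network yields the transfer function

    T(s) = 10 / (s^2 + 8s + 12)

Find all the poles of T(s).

s = -2, -6

The poles are the roots of the denominator s^2 + 8s + 12 = 0.
Factoring: (s + 2)(s + 6) = 0, so s = -2 and s = -6.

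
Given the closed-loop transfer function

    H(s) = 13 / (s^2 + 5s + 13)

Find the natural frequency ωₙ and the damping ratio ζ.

ωₙ ≈ 3.606 rad/s, ζ ≈ 0.6934

Compare the denominator to the standard form s^2 + 2ζωₙs + ωₙ².
ωₙ² = 13, so ωₙ = √13 ≈ 3.606 rad/s.
2ζωₙ = 5, so ζ = 5/(2·√13) ≈ 0.6934.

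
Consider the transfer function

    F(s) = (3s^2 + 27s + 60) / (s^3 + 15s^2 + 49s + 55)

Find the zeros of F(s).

s = -5, -4

Set the numerator to zero: 3s^2 + 27s + 60 = 0, i.e. 3·(s^2 + 9s + 20) = 0.
Factoring: (s + 5)(s + 4) = 0.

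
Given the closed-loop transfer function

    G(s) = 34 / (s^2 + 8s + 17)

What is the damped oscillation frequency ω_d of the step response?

ω_d = 1 rad/s

Comparing s^2 + 8s + 17 to s^2 + 2ζωₙs + ωₙ²: ωₙ = √17 ≈ 4.123 rad/s and ζ = 8/(2·√17) ≈ 0.9701.
ζωₙ = 8/2 = 4, so ω_d = ωₙ√(1−ζ²) = √(ωₙ² − (ζωₙ)²) = √(17 − 4²) = √1 = 1 rad/s.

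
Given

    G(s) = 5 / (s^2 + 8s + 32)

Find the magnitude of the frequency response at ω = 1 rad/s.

|G(j1)| ≈ 0.1562

Substitute s = j1: numerator = 5, denominator = 31 + j8.
|G(j1)| = |5| / |31 + j8| = 5 / 32.016 ≈ 0.1562.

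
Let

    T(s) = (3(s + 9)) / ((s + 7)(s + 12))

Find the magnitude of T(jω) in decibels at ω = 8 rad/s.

Substitute s = j8: numerator = 27 + j24, denominator = 20 + j152.
|T(j8)| = |27 + j24| / |20 + j152| = 36.125 / 153.31 ≈ 0.2356.
In decibels: 20·log₁₀(0.2356) ≈ -12.6 dB.

|T(j8)|_dB ≈ -12.6 dB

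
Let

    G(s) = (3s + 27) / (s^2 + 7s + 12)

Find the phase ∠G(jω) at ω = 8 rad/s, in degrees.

At s = j8: numerator = 27 + j24, denominator = -52 + j56.
∠G = ∠num − ∠den = 41.634° − (132.88°) = -91.25°.

∠G(j8) ≈ -91.25°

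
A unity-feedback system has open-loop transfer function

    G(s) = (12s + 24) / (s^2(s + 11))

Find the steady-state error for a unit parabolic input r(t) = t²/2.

e_ss = 0.4583

G(s) has 2 poles at the origin.
This is a Type 2 system. Ka = lim_{s→0} s^2·G(s) = 24/11.
e_ss = 1/Ka = 1/(24/11) = 11/24 ≈ 0.4583.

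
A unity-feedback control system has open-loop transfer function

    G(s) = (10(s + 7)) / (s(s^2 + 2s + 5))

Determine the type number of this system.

Type 1

The denominator has 1 factor of s at the origin (free integrator), so this is a Type 1 system.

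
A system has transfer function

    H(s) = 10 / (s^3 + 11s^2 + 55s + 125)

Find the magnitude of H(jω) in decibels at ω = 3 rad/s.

|H(j3)|_dB ≈ -22.9 dB

Substitute s = j3: numerator = 10, denominator = 26 + j138.
|H(j3)| = |10| / |26 + j138| = 10 / 140.43 ≈ 0.07121.
In decibels: 20·log₁₀(0.07121) ≈ -22.9 dB.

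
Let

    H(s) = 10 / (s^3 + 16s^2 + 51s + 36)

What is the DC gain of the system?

Set s = 0: H(0) = (10) / (36) = 5/18.

H(0) = 5/18 ≈ 0.2778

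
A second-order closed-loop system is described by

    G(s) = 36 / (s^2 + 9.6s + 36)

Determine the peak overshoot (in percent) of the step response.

Comparing s^2 + 9.6s + 36 to s^2 + 2ζωₙs + ωₙ²: ωₙ = 6 rad/s and ζ = 9.6/(2·6) = 0.8.
%OS = 100·exp(−πζ/√(1−ζ²)) = 100·exp(−π·0.8/√(1−0.8²)) ≈ 1.52%.

%OS ≈ 1.52%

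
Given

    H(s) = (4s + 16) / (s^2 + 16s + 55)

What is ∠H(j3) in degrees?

∠H(j3) ≈ -9.349°

At s = j3: numerator = 16 + j12, denominator = 46 + j48.
∠H = ∠num − ∠den = 36.870° − (46.219°) = -9.349°.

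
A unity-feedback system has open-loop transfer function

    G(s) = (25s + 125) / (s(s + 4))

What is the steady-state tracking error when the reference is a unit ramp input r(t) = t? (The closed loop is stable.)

G(s) has one pole at the origin.
This is a Type 1 system. Kv = lim_{s→0} s·G(s) = 125/4.
e_ss = 1/Kv = 1/(125/4) = 4/125 ≈ 0.03200.

e_ss = 0.03200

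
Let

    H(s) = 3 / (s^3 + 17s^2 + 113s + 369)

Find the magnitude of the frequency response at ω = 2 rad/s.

Substitute s = j2: numerator = 3, denominator = 301 + j218.
|H(j2)| = |3| / |301 + j218| = 3 / 371.65 ≈ 0.008072.

|H(j2)| ≈ 0.008072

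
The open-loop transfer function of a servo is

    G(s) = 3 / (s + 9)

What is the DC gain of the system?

Set s = 0: G(0) = (3) / (9) = 1/3.

G(0) = 1/3 ≈ 0.3333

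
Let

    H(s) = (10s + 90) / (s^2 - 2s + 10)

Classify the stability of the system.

unstable

The denominator s^2 - 2s + 10 factors as (s^2 - 2s + 10), giving poles at s = 1 + 3j, 1 - 3j.
Since the pole(s) at s = 1 ± 3j lie in the right half-plane, the system is unstable.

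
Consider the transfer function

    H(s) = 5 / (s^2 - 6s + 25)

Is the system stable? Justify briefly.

unstable

The denominator s^2 - 6s + 25 factors as (s^2 - 6s + 25), giving poles at s = 3 + 4j, 3 - 4j.
Since the pole(s) at s = 3 ± 4j lie in the right half-plane, the system is unstable.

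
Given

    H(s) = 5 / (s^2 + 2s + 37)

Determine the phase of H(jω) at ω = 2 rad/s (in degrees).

∠H(j2) ≈ -6.911°

At s = j2: numerator = 5, denominator = 33 + j4.
∠H = ∠num − ∠den = 0° − (6.9112°) = -6.911°.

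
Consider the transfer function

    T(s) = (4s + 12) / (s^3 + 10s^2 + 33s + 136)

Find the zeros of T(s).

s = -3

Set the numerator to zero: 4s + 12 = 0, i.e. 4·(s + 3) = 0.
So s = -3.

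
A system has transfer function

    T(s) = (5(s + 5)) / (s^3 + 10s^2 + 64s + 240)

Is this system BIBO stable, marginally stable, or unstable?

The denominator s^3 + 10s^2 + 64s + 240 factors as (s^2 + 4s + 40)(s + 6), giving poles at s = -2 ± 6j, -6.
Since all poles lie strictly in the left half-plane, the system is stable.

stable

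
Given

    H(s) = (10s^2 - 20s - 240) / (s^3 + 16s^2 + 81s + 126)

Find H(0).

H(0) = -40/21 ≈ -1.905

Set s = 0: H(0) = (-240) / (126) = -40/21.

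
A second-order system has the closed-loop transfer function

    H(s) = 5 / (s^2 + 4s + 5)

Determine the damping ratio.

ζ ≈ 0.8944

Compare the denominator to the standard form s^2 + 2ζωₙs + ωₙ².
ωₙ² = 5, so ωₙ = √5 ≈ 2.236 rad/s.
2ζωₙ = 4, so ζ = 4/(2·√5) ≈ 0.8944.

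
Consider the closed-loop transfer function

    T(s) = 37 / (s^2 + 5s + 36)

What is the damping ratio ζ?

ζ ≈ 0.4167

Compare the denominator to the standard form s^2 + 2ζωₙs + ωₙ².
ωₙ² = 36, so ωₙ = 6 rad/s.
2ζωₙ = 5, so ζ = 5/(2·6) ≈ 0.4167.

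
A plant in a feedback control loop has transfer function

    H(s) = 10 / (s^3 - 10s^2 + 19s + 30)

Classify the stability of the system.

The denominator s^3 - 10s^2 + 19s + 30 factors as (s + 1)(s - 6)(s - 5), giving poles at s = -1, 6, 5.
Since the pole(s) at s = 6, 5 lie in the right half-plane, the system is unstable.

unstable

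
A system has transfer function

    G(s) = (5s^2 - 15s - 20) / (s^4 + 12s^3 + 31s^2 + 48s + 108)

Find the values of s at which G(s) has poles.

The poles are the roots of the denominator s^4 + 12s^3 + 31s^2 + 48s + 108 = 0.
Trying s = -9: the polynomial evaluates to 0, so (s + 9) is a factor.
Dividing out leaves s^3 + 3s^2 + 4s + 12 = 0.
This factors further as (s^2 + 4)(s + 3) = 0.

s = -9, ±2j, -3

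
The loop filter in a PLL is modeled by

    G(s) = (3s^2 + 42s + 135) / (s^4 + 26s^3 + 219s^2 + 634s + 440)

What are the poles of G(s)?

The poles are the roots of the denominator s^4 + 26s^3 + 219s^2 + 634s + 440 = 0.
Trying s = -4: the polynomial evaluates to 0, so (s + 4) is a factor.
Dividing out leaves s^3 + 22s^2 + 131s + 110 = 0.
This factors further as (s + 11)(s + 1)(s + 10) = 0.

s = -4, -11, -1, -10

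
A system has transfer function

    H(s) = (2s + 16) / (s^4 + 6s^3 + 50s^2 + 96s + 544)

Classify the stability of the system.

marginally stable

The denominator s^4 + 6s^3 + 50s^2 + 96s + 544 factors as (s^2 + 16)(s^2 + 6s + 34), giving poles at s = ±4j, -3 ± 5j.
Since the simple pole(s) at s = 4j, -4j lie on the jω-axis with none in the right half-plane, the system is marginally stable.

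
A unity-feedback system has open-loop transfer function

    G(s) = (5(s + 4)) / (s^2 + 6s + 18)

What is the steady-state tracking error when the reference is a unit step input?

e_ss = 0.4737

G(s) has no poles at the origin.
This is a Type 0 system. Kp = lim_{s→0} G(s) = 20/18 = 10/9.
e_ss = 1/(1 + Kp) = 1/(1 + 10/9) = 9/19 ≈ 0.4737.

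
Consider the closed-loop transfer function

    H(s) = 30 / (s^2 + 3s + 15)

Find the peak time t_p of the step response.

Comparing s^2 + 3s + 15 to s^2 + 2ζωₙs + ωₙ²: ωₙ = √15 ≈ 3.873 rad/s and ζ = 3/(2·√15) ≈ 0.3873.
ζωₙ = 3/2 = 1.5, so ω_d = ωₙ√(1−ζ²) = √(ωₙ² − (ζωₙ)²) = √(15 − 1.5²) = √12.75 ≈ 3.571 rad/s.
t_p = π/ω_d = π/3.571 ≈ 0.8798 s.

t_p ≈ 0.8798 s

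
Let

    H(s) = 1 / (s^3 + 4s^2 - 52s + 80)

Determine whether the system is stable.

The denominator s^3 + 4s^2 - 52s + 80 factors as (s - 2)(s - 4)(s + 10), giving poles at s = 2, 4, -10.
Since the pole(s) at s = 2, 4 lie in the right half-plane, the system is unstable.

unstable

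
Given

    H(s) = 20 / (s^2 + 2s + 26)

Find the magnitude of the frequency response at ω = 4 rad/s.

Substitute s = j4: numerator = 20, denominator = 10 + j8.
|H(j4)| = |20| / |10 + j8| = 20 / 12.806 ≈ 1.562.

|H(j4)| ≈ 1.562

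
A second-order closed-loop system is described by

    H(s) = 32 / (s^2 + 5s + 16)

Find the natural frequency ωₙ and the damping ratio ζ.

ωₙ = 4 rad/s, ζ = 0.625

Compare the denominator to the standard form s^2 + 2ζωₙs + ωₙ².
ωₙ² = 16, so ωₙ = 4 rad/s.
2ζωₙ = 5, so ζ = 5/(2·4) = 0.625.
With ζ = 0.625 the response is underdamped.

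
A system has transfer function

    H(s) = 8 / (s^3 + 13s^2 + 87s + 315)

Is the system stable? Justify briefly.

stable

The denominator s^3 + 13s^2 + 87s + 315 factors as (s + 7)(s^2 + 6s + 45), giving poles at s = -7, -3 + 6j, -3 - 6j.
Since all poles lie strictly in the left half-plane, the system is stable.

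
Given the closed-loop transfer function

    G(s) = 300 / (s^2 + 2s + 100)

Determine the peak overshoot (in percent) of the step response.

%OS ≈ 72.9%

Comparing s^2 + 2s + 100 to s^2 + 2ζωₙs + ωₙ²: ωₙ = 10 rad/s and ζ = 2/(2·10) = 0.1.
%OS = 100·exp(−πζ/√(1−ζ²)) = 100·exp(−π·0.1/√(1−0.1²)) ≈ 72.9%.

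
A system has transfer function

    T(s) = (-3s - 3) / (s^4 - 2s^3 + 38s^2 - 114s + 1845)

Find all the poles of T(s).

The poles are the roots of the denominator s^4 - 2s^3 + 38s^2 - 114s + 1845 = 0.
No real roots exist; factor into two real quadratics: (s^2 - 8s + 41)(s^2 + 6s + 45) = 0.
Each quadratic gives a conjugate pair via the quadratic formula.

s = 4 ± 5j, -3 ± 6j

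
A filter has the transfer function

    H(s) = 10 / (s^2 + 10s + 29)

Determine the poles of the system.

s = -5 ± 2j

The poles are the roots of the denominator s^2 + 10s + 29 = 0.
Using the quadratic formula: s = (-10 ± √(-16))/2 = -5 ± 2j.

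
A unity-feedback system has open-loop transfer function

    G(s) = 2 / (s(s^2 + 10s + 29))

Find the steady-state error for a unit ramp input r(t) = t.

e_ss = 14.50

G(s) has one pole at the origin.
This is a Type 1 system. Kv = lim_{s→0} s·G(s) = 2/29.
e_ss = 1/Kv = 1/(2/29) = 29/2 ≈ 14.50.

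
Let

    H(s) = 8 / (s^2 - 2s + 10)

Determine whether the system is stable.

The denominator s^2 - 2s + 10 factors as (s^2 - 2s + 10), giving poles at s = 1 + 3j, 1 - 3j.
Since the pole(s) at s = 1 ± 3j lie in the right half-plane, the system is unstable.

unstable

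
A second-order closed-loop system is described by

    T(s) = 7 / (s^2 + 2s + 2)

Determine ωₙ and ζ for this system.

ωₙ ≈ 1.414 rad/s, ζ ≈ 0.7071

Compare the denominator to the standard form s^2 + 2ζωₙs + ωₙ².
ωₙ² = 2, so ωₙ = √2 ≈ 1.414 rad/s.
2ζωₙ = 2, so ζ = 2/(2·√2) ≈ 0.7071.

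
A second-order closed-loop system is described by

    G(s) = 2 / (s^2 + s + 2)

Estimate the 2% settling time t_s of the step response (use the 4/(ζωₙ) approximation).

Comparing s^2 + s + 2 to s^2 + 2ζωₙs + ωₙ²: ωₙ = √2 ≈ 1.414 rad/s and ζ = 1/(2·√2) ≈ 0.3536.
ζωₙ = 1/2 = 0.5, so t_s ≈ 4/(ζωₙ) = 4/0.5 = 8 s.

t_s ≈ 8 s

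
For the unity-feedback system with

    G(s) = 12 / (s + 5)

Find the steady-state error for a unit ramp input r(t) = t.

G(s) has no poles at the origin.
This is a Type 0 system; Kv = lim_{s→0} s·G(s) = 0, so the steady-state error for a ramp input is infinite.

e_ss = ∞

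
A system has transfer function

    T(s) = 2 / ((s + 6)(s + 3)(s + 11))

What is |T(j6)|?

Substitute s = j6: numerator = 2, denominator = -522 + j486.
|T(j6)| = |2| / |-522 + j486| = 2 / 713.22 ≈ 0.002804.

|T(j6)| ≈ 0.002804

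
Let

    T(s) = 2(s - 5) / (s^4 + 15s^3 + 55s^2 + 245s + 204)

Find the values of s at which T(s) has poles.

The poles are the roots of the denominator s^4 + 15s^3 + 55s^2 + 245s + 204 = 0.
Trying s = -1: the polynomial evaluates to 0, so (s + 1) is a factor.
Dividing out leaves s^3 + 14s^2 + 41s + 204 = 0.
This factors further as (s^2 + 2s + 17)(s + 12) = 0.

s = -1 ± 4j, -1, -12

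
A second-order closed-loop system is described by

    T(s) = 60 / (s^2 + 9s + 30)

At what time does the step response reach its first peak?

t_p ≈ 1.006 s

Comparing s^2 + 9s + 30 to s^2 + 2ζωₙs + ωₙ²: ωₙ = √30 ≈ 5.477 rad/s and ζ = 9/(2·√30) ≈ 0.8216.
ζωₙ = 9/2 = 4.5, so ω_d = ωₙ√(1−ζ²) = √(ωₙ² − (ζωₙ)²) = √(30 − 4.5²) = √9.75 ≈ 3.122 rad/s.
t_p = π/ω_d = π/3.122 ≈ 1.006 s.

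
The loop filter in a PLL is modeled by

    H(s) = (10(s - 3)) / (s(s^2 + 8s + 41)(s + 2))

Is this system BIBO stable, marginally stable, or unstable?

marginally stable

The poles can be read from the denominator factors: s = 0, -4 + 5j, -4 - 5j, -2.
Since the simple pole(s) at s = 0 lie on the jω-axis with none in the right half-plane, the system is marginally stable.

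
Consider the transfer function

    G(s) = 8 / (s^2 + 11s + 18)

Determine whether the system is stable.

The denominator s^2 + 11s + 18 factors as (s + 9)(s + 2), giving poles at s = -9, -2.
Since all poles lie strictly in the left half-plane, the system is stable.

stable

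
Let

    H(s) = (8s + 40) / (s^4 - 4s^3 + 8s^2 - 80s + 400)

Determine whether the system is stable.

unstable

The denominator s^4 - 4s^3 + 8s^2 - 80s + 400 factors as (s^2 + 4s + 20)(s^2 - 8s + 20), giving poles at s = -2 + 4j, -2 - 4j, 4 + 2j, 4 - 2j.
Since the pole(s) at s = 4 ± 2j lie in the right half-plane, the system is unstable.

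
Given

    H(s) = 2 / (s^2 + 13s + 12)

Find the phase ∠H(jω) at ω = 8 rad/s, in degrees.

∠H(j8) ≈ -116.6°

At s = j8: numerator = 2, denominator = -52 + j104.
∠H = ∠num − ∠den = 0° − (116.57°) = -116.6°.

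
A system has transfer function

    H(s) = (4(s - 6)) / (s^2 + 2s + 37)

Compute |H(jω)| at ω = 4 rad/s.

Substitute s = j4: numerator = -24 + j16, denominator = 21 + j8.
|H(j4)| = |-24 + j16| / |21 + j8| = 28.844 / 22.472 ≈ 1.284.

|H(j4)| ≈ 1.284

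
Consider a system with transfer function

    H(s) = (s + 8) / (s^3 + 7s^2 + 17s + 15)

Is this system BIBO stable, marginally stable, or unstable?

stable

The denominator s^3 + 7s^2 + 17s + 15 factors as (s^2 + 4s + 5)(s + 3), giving poles at s = -2 + j, -2 - j, -3.
Since all poles lie strictly in the left half-plane, the system is stable.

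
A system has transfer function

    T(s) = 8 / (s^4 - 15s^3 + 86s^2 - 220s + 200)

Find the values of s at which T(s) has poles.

s = 4 + 2j, 4 - 2j, 2, 5

The poles are the roots of the denominator s^4 - 15s^3 + 86s^2 - 220s + 200 = 0.
Trying s = 2: the polynomial evaluates to 0, so (s - 2) is a factor.
Dividing out leaves s^3 - 13s^2 + 60s - 100 = 0.
This factors further as (s^2 - 8s + 20)(s - 5) = 0.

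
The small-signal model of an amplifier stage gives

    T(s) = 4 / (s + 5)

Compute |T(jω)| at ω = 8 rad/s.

|T(j8)| ≈ 0.4240

Substitute s = j8: numerator = 4, denominator = 5 + j8.
|T(j8)| = |4| / |5 + j8| = 4 / 9.4340 ≈ 0.4240.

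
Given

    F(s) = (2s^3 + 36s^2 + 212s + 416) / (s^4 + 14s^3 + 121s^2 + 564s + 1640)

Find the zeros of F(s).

s = -8, -5 ± j

Set the numerator to zero: 2s^3 + 36s^2 + 212s + 416 = 0, i.e. 2·(s^3 + 18s^2 + 106s + 208) = 0.
Factoring: (s + 8)(s^2 + 10s + 26) = 0.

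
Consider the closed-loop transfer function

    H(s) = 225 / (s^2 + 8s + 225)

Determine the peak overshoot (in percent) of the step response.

Comparing s^2 + 8s + 225 to s^2 + 2ζωₙs + ωₙ²: ωₙ = 15 rad/s and ζ = 8/(2·15) ≈ 0.2667.
%OS = 100·exp(−πζ/√(1−ζ²)) = 100·exp(−π·0.2667/√(1−0.2667²)) ≈ 41.9%.

%OS ≈ 41.9%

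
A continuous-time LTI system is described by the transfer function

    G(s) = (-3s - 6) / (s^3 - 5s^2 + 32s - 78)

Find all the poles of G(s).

s = 1 + 5j, 1 - 5j, 3

The poles are the roots of the denominator s^3 - 5s^2 + 32s - 78 = 0.
Trying s = 3: the polynomial evaluates to 0, so (s - 3) is a factor.
Dividing out leaves s^2 - 2s + 26 = 0.
The quadratic formula then gives s = 1 ± 5j.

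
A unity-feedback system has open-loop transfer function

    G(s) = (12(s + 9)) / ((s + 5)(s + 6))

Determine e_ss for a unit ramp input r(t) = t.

G(s) has no poles at the origin.
This is a Type 0 system; Kv = lim_{s→0} s·G(s) = 0, so the steady-state error for a ramp input is infinite.

e_ss = ∞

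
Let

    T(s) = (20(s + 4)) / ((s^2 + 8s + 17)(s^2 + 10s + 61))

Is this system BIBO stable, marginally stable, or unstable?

The poles can be read from the denominator factors: s = -4 ± j, -5 ± 6j.
Since all poles lie strictly in the left half-plane, the system is stable.

stable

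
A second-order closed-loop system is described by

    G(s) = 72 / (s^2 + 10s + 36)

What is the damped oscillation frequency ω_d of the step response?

Comparing s^2 + 10s + 36 to s^2 + 2ζωₙs + ωₙ²: ωₙ = 6 rad/s and ζ = 10/(2·6) ≈ 0.8333.
ζωₙ = 10/2 = 5, so ω_d = ωₙ√(1−ζ²) = √(ωₙ² − (ζωₙ)²) = √(36 − 5²) = √11 ≈ 3.317 rad/s.

ω_d ≈ 3.317 rad/s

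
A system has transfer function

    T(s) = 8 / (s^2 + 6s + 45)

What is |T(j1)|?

|T(j1)| ≈ 0.1802

Substitute s = j1: numerator = 8, denominator = 44 + j6.
|T(j1)| = |8| / |44 + j6| = 8 / 44.407 ≈ 0.1802.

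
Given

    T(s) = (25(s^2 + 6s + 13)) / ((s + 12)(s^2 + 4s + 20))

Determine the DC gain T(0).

T(0) = 65/48 ≈ 1.354

At s = 0 each factor (s + a) contributes a and each (s^2 + bs + c) contributes c.
T(0) = 25·(13) / ((12) · (20)) = 325/240 = 65/48.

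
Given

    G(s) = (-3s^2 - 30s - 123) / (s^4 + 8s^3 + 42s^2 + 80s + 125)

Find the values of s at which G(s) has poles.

s = -3 ± 4j, -1 ± 2j

The poles are the roots of the denominator s^4 + 8s^3 + 42s^2 + 80s + 125 = 0.
No real roots exist; factor into two real quadratics: (s^2 + 6s + 25)(s^2 + 2s + 5) = 0.
Each quadratic gives a conjugate pair via the quadratic formula.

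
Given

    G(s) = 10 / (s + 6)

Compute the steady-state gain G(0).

At s = 0 each factor (s + a) contributes a and each (s^2 + bs + c) contributes c.
G(0) = 10·1 / ((6)) = 10/6 = 5/3.

G(0) = 5/3 ≈ 1.667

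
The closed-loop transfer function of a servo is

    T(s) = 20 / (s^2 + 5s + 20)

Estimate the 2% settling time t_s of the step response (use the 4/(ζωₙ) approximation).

Comparing s^2 + 5s + 20 to s^2 + 2ζωₙs + ωₙ²: ωₙ = √20 ≈ 4.472 rad/s and ζ = 5/(2·√20) ≈ 0.5590.
ζωₙ = 5/2 = 2.5, so t_s ≈ 4/(ζωₙ) = 4/2.5 = 1.600 s.

t_s ≈ 1.600 s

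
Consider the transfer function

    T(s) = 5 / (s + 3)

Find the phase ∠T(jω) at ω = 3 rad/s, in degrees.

At s = j3: numerator = 5, denominator = 3 + j3.
∠T = ∠num − ∠den = 0° − (45°) = -45°.

∠T(j3) ≈ -45°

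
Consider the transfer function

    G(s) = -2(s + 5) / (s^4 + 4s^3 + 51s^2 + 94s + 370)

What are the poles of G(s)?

s = -1 + 3j, -1 - 3j, -1 + 6j, -1 - 6j

The poles are the roots of the denominator s^4 + 4s^3 + 51s^2 + 94s + 370 = 0.
No real roots exist; factor into two real quadratics: (s^2 + 2s + 10)(s^2 + 2s + 37) = 0.
Each quadratic gives a conjugate pair via the quadratic formula.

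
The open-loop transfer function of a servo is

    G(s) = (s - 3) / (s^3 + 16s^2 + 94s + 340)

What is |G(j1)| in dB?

|G(j1)|_dB ≈ -40.6 dB

Substitute s = j1: numerator = -3 + j1, denominator = 324 + j93.
|G(j1)| = |-3 + j1| / |324 + j93| = 3.1623 / 337.08 ≈ 0.009381.
In decibels: 20·log₁₀(0.009381) ≈ -40.6 dB.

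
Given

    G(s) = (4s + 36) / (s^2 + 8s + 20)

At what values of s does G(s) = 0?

s = -9

Set the numerator to zero: 4s + 36 = 0, i.e. 4·(s + 9) = 0.
So s = -9.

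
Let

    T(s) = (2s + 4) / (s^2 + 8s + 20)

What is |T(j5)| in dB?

Substitute s = j5: numerator = 4 + j10, denominator = -5 + j40.
|T(j5)| = |4 + j10| / |-5 + j40| = 10.770 / 40.311 ≈ 0.2672.
In decibels: 20·log₁₀(0.2672) ≈ -11.5 dB.

|T(j5)|_dB ≈ -11.5 dB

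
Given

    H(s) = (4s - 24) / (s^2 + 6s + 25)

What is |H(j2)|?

|H(j2)| ≈ 1.046

Substitute s = j2: numerator = -24 + j8, denominator = 21 + j12.
|H(j2)| = |-24 + j8| / |21 + j12| = 25.298 / 24.187 ≈ 1.046.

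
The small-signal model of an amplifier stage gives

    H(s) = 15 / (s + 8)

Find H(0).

Set s = 0: H(0) = (15) / (8) = 15/8.

H(0) = 15/8 ≈ 1.875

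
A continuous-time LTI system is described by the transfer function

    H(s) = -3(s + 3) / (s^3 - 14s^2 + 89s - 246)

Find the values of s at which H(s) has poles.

s = 4 ± 5j, 6

The poles are the roots of the denominator s^3 - 14s^2 + 89s - 246 = 0.
Trying s = 6: the polynomial evaluates to 0, so (s - 6) is a factor.
Dividing out leaves s^2 - 8s + 41 = 0.
The quadratic formula then gives s = 4 ± 5j.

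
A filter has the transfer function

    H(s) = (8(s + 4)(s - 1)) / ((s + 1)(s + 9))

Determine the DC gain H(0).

H(0) = -32/9 ≈ -3.556

At s = 0 each factor (s + a) contributes a and each (s^2 + bs + c) contributes c.
H(0) = 8·(4) · (-1) / ((1) · (9)) = -32/9 = -32/9.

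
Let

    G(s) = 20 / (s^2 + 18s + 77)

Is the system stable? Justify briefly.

stable

The denominator s^2 + 18s + 77 factors as (s + 7)(s + 11), giving poles at s = -7, -11.
Since all poles lie strictly in the left half-plane, the system is stable.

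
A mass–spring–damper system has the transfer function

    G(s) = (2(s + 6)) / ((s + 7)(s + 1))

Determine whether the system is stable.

The poles can be read from the denominator factors: s = -7, -1.
Since all poles lie strictly in the left half-plane, the system is stable.

stable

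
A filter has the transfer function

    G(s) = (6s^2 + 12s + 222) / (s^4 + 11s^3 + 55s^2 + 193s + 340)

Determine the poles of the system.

s = -1 ± 4j, -5, -4

The poles are the roots of the denominator s^4 + 11s^3 + 55s^2 + 193s + 340 = 0.
Trying s = -5: the polynomial evaluates to 0, so (s + 5) is a factor.
Dividing out leaves s^3 + 6s^2 + 25s + 68 = 0.
This factors further as (s^2 + 2s + 17)(s + 4) = 0.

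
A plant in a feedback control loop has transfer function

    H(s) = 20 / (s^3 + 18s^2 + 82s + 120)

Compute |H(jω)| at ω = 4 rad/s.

|H(j4)| ≈ 0.06391

Substitute s = j4: numerator = 20, denominator = -168 + j264.
|H(j4)| = |20| / |-168 + j264| = 20 / 312.92 ≈ 0.06391.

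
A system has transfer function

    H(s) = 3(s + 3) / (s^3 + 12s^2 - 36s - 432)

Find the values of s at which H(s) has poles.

The poles are the roots of the denominator s^3 + 12s^2 - 36s - 432 = 0.
Trying s = -12: the polynomial evaluates to 0, so (s + 12) is a factor.
Dividing out leaves s^2 - 36 = 0.
Factoring the quadratic: (s + 6)(s - 6) = 0.

s = -12, -6, 6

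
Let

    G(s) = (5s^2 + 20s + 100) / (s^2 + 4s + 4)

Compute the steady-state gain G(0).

G(0) = 25

Set s = 0: G(0) = (100) / (4) = 25.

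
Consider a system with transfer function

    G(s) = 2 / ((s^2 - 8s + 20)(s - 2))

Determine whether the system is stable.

The poles can be read from the denominator factors: s = 4 + 2j, 4 - 2j, 2.
Since the pole(s) at s = 4 + 2j, 4 - 2j, 2 lie in the right half-plane, the system is unstable.

unstable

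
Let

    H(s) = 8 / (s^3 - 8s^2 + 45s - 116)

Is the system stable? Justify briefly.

unstable

The denominator s^3 - 8s^2 + 45s - 116 factors as (s^2 - 4s + 29)(s - 4), giving poles at s = 2 ± 5j, 4.
Since the pole(s) at s = 2 + 5j, 2 - 5j, 4 lie in the right half-plane, the system is unstable.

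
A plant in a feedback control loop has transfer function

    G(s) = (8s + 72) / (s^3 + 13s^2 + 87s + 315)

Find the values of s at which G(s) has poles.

The poles are the roots of the denominator s^3 + 13s^2 + 87s + 315 = 0.
Trying s = -7: the polynomial evaluates to 0, so (s + 7) is a factor.
Dividing out leaves s^2 + 6s + 45 = 0.
The quadratic formula then gives s = -3 ± 6j.

s = -7, -3 + 6j, -3 - 6j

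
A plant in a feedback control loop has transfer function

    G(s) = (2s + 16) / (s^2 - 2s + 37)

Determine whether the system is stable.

The denominator s^2 - 2s + 37 factors as (s^2 - 2s + 37), giving poles at s = 1 + 6j, 1 - 6j.
Since the pole(s) at s = 1 ± 6j lie in the right half-plane, the system is unstable.

unstable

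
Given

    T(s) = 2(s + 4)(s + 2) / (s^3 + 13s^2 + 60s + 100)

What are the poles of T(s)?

The poles are the roots of the denominator s^3 + 13s^2 + 60s + 100 = 0.
Trying s = -5: the polynomial evaluates to 0, so (s + 5) is a factor.
Dividing out leaves s^2 + 8s + 20 = 0.
The quadratic formula then gives s = -4 ± 2j.

s = -4 + 2j, -4 - 2j, -5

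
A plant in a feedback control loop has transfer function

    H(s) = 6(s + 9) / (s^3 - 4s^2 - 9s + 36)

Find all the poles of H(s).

s = 3, 4, -3

The poles are the roots of the denominator s^3 - 4s^2 - 9s + 36 = 0.
Trying s = 3: the polynomial evaluates to 0, so (s - 3) is a factor.
Dividing out leaves s^2 - s - 12 = 0.
Factoring the quadratic: (s - 4)(s + 3) = 0.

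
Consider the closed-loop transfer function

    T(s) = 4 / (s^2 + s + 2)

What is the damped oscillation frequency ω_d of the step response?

Comparing s^2 + s + 2 to s^2 + 2ζωₙs + ωₙ²: ωₙ = √2 ≈ 1.414 rad/s and ζ = 1/(2·√2) ≈ 0.3536.
ζωₙ = 1/2 = 0.5, so ω_d = ωₙ√(1−ζ²) = √(ωₙ² − (ζωₙ)²) = √(2 − 0.5²) = √1.75 ≈ 1.323 rad/s.

ω_d ≈ 1.323 rad/s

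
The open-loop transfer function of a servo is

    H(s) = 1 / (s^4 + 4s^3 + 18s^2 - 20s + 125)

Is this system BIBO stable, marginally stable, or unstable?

unstable

The denominator s^4 + 4s^3 + 18s^2 - 20s + 125 factors as (s^2 - 2s + 5)(s^2 + 6s + 25), giving poles at s = 1 ± 2j, -3 ± 4j.
Since the pole(s) at s = 1 + 2j, 1 - 2j lie in the right half-plane, the system is unstable.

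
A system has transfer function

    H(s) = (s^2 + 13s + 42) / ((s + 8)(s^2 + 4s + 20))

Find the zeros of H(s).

s = -7, -6

Set the numerator to zero: s^2 + 13s + 42 = 0.
Factoring: (s + 7)(s + 6) = 0.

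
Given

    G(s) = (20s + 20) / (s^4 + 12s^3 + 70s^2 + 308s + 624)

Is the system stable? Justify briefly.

stable

The denominator s^4 + 12s^3 + 70s^2 + 308s + 624 factors as (s + 6)(s + 4)(s^2 + 2s + 26), giving poles at s = -6, -4, -1 ± 5j.
Since all poles lie strictly in the left half-plane, the system is stable.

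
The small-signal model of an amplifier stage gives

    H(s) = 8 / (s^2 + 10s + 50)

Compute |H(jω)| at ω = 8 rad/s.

|H(j8)| ≈ 0.09850

Substitute s = j8: numerator = 8, denominator = -14 + j80.
|H(j8)| = |8| / |-14 + j80| = 8 / 81.216 ≈ 0.09850.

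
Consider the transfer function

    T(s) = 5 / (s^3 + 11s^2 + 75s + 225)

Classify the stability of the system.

stable

The denominator s^3 + 11s^2 + 75s + 225 factors as (s + 5)(s^2 + 6s + 45), giving poles at s = -5, -3 + 6j, -3 - 6j.
Since all poles lie strictly in the left half-plane, the system is stable.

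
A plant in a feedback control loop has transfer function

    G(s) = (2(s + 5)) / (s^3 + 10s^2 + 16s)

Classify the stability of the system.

marginally stable

The denominator s^3 + 10s^2 + 16s factors as s(s + 8)(s + 2), giving poles at s = 0, -8, -2.
Since the simple pole(s) at s = 0 lie on the jω-axis with none in the right half-plane, the system is marginally stable.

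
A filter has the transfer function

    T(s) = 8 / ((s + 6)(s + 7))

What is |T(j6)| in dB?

Substitute s = j6: numerator = 8, denominator = 6 + j78.
|T(j6)| = |8| / |6 + j78| = 8 / 78.230 ≈ 0.1023.
In decibels: 20·log₁₀(0.1023) ≈ -19.8 dB.

|T(j6)|_dB ≈ -19.8 dB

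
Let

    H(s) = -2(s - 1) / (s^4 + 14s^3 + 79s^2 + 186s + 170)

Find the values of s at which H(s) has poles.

The poles are the roots of the denominator s^4 + 14s^3 + 79s^2 + 186s + 170 = 0.
No real roots exist; factor into two real quadratics: (s^2 + 4s + 5)(s^2 + 10s + 34) = 0.
Each quadratic gives a conjugate pair via the quadratic formula.

s = -2 ± j, -5 ± 3j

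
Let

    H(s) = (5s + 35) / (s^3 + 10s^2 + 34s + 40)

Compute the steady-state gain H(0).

Set s = 0: H(0) = (35) / (40) = 7/8.

H(0) = 7/8 ≈ 0.8750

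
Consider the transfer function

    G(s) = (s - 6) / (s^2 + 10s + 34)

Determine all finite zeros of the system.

s = 6

Set the numerator to zero: s - 6 = 0.
So s = 6.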